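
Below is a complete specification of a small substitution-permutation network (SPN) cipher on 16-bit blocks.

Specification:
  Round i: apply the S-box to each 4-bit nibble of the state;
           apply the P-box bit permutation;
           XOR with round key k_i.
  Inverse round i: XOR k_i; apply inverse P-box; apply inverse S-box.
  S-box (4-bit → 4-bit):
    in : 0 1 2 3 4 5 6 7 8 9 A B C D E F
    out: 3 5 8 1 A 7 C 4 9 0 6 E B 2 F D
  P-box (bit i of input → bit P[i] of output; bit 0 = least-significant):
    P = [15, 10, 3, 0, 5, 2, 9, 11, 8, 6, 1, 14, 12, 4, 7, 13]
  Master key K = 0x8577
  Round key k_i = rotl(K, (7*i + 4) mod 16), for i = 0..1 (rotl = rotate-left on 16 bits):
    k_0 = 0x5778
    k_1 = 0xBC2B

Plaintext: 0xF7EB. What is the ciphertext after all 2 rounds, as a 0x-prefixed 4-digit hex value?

s_0 = plaintext = 0xF7EB
s_1 = Round(s_0, k_0) = 0x69D7
s_2 = Round(s_1, k_1) = 0x9CA7

0x9CA7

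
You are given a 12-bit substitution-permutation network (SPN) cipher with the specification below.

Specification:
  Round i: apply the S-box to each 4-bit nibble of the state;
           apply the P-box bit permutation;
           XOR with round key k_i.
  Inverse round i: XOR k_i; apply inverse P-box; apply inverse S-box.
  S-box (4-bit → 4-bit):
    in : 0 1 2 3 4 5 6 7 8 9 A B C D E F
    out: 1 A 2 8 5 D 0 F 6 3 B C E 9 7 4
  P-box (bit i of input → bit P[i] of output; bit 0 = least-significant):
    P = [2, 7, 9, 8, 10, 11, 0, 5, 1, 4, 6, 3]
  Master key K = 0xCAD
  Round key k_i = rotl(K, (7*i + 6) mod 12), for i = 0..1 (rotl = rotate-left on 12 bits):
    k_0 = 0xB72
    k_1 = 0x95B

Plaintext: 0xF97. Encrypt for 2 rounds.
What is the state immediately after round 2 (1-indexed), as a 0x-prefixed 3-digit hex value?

0x938

s_0 = plaintext = 0xF97
s_1 = Round(s_0, k_0) = 0x4B6
s_2 = Round(s_1, k_1) = 0x938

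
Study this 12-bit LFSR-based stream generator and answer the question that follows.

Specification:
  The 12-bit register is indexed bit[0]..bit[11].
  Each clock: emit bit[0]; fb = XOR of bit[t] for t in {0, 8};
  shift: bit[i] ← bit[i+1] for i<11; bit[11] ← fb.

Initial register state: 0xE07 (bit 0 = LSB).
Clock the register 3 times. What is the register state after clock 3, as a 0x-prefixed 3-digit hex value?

0x3C0

reg_0 = 0xE07
clock 1: out=1, reg = 0xF03
clock 2: out=1, reg = 0x781
clock 3: out=1, reg = 0x3C0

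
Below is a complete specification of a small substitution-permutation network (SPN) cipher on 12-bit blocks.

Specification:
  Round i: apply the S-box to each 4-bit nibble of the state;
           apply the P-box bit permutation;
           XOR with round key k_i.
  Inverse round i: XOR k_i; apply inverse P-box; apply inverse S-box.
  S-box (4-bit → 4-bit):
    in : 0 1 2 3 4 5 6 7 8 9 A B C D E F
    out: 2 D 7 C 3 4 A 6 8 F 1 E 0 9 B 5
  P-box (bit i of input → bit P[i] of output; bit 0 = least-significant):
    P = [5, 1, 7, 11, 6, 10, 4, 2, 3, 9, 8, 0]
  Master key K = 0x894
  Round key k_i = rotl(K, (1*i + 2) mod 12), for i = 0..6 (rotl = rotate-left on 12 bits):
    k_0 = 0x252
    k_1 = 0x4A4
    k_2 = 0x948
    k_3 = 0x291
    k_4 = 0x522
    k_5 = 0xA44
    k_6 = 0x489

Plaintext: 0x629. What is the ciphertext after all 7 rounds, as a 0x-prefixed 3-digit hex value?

s_0 = plaintext = 0x629
s_1 = Round(s_0, k_0) = 0xCA1
s_2 = Round(s_1, k_1) = 0xC44
s_3 = Round(s_2, k_2) = 0xD2A
s_4 = Round(s_3, k_3) = 0x6E8
s_5 = Round(s_4, k_4) = 0xB67
s_6 = Round(s_5, k_5) = 0xDC3
s_7 = Round(s_6, k_6) = 0xC00

0xC00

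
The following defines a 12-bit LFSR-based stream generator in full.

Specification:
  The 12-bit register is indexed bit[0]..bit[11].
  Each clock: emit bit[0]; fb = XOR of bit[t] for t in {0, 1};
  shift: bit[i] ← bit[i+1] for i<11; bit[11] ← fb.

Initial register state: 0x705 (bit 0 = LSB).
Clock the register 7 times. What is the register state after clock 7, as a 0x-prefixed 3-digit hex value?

reg_0 = 0x705
clock 1: out=1, reg = 0xB82
clock 2: out=0, reg = 0xDC1
clock 3: out=1, reg = 0xEE0
clock 4: out=0, reg = 0x770
clock 5: out=0, reg = 0x3B8
clock 6: out=0, reg = 0x1DC
clock 7: out=0, reg = 0x0EE

0x0EE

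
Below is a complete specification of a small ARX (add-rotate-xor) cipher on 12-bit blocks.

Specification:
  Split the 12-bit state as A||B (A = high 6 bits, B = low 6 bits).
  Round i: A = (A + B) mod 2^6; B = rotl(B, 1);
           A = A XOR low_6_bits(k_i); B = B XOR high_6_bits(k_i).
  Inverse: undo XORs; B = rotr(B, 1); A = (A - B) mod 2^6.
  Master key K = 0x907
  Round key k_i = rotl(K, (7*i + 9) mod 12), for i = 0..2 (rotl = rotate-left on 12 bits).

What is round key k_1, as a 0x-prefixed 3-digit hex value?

0x079

K = 0x907
k_0 = rotl(K, (7*0+9) mod 12) = rotl(K, 9) = 0xF20
k_1 = rotl(K, (7*1+9) mod 12) = rotl(K, 4) = 0x079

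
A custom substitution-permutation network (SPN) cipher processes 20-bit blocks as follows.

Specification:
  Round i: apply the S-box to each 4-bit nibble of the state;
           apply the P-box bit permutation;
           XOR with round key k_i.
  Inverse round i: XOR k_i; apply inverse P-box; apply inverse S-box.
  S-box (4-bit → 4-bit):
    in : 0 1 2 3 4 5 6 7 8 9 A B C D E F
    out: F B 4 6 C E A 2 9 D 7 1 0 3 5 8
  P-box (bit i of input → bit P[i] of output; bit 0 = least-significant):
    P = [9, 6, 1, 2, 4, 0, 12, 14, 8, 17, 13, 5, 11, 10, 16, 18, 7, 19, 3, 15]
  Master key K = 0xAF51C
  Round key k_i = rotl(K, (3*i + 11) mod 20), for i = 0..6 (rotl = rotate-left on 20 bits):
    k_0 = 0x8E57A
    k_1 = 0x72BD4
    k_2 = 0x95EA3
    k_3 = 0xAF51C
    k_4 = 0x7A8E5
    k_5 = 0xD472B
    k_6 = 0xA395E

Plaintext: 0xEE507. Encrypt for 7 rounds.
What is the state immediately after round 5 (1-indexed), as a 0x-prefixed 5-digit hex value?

0x84D34

s_0 = plaintext = 0xEE507
s_1 = Round(s_0, k_0) = 0xB9D83
s_2 = Round(s_1, k_1) = 0x06206
s_3 = Round(s_2, k_2) = 0x5AA7E
s_4 = Round(s_3, k_3) = 0x15A17
s_5 = Round(s_4, k_4) = 0x84D34
s_6 = Round(s_5, k_5) = 0xAD6AC
s_7 = Round(s_6, k_6) = 0x025E7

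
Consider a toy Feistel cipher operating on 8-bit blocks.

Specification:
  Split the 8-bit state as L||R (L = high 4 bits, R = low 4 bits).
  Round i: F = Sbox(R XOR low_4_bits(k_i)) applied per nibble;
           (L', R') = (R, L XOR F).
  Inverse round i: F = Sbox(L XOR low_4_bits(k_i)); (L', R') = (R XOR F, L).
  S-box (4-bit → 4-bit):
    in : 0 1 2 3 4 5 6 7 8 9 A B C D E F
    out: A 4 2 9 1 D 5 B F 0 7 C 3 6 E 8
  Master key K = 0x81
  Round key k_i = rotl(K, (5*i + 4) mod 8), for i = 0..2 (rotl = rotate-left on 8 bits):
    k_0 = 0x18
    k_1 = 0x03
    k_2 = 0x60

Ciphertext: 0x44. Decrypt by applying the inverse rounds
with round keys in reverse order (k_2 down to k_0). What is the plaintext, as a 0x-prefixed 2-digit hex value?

0x51

s_0 = ciphertext = 0x44
s_1 = InvRound(s_0, k_2) = 0x54
s_2 = InvRound(s_1, k_1) = 0x15
s_3 = InvRound(s_2, k_0) = 0x51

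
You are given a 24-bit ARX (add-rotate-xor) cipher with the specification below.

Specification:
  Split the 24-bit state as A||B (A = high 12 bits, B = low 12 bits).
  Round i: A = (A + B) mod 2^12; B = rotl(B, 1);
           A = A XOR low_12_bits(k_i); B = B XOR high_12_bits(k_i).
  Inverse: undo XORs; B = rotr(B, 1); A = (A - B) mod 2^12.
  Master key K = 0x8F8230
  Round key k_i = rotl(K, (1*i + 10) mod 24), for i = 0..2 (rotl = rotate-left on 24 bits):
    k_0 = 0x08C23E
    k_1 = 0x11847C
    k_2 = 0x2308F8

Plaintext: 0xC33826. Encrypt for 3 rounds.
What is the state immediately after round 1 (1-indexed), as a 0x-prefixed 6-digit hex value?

s_0 = plaintext = 0xC33826
s_1 = Round(s_0, k_0) = 0x6670C1
s_2 = Round(s_1, k_1) = 0x35409A
s_3 = Round(s_2, k_2) = 0xB16304

0x6670C1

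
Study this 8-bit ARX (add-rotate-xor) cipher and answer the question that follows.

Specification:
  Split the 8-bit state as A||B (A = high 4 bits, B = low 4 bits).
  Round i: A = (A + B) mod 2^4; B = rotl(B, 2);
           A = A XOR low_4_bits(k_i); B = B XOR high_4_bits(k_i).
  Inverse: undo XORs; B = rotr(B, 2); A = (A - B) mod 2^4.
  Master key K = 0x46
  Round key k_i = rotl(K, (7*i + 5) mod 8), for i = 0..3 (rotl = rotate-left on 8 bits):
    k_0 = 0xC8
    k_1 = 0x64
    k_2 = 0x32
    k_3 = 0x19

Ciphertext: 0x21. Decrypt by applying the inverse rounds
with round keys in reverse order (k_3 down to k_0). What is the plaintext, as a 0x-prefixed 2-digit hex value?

s_0 = ciphertext = 0x21
s_1 = InvRound(s_0, k_3) = 0xB0
s_2 = InvRound(s_1, k_2) = 0xDC
s_3 = InvRound(s_2, k_1) = 0xFA
s_4 = InvRound(s_3, k_0) = 0xE9

0xE9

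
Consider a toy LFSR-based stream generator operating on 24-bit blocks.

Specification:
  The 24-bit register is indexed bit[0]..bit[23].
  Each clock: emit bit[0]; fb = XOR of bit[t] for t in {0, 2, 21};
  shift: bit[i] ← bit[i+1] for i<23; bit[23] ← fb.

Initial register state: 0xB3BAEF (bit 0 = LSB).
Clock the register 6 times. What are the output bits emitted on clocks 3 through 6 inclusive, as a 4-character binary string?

1101

reg_0 = 0xB3BAEF
clock 1: out=1, reg = 0xD9DD77
clock 2: out=1, reg = 0x6CEEBB
clock 3: out=1, reg = 0x36775D
clock 4: out=1, reg = 0x9B3BAE
clock 5: out=0, reg = 0xCD9DD7
clock 6: out=1, reg = 0x66CEEB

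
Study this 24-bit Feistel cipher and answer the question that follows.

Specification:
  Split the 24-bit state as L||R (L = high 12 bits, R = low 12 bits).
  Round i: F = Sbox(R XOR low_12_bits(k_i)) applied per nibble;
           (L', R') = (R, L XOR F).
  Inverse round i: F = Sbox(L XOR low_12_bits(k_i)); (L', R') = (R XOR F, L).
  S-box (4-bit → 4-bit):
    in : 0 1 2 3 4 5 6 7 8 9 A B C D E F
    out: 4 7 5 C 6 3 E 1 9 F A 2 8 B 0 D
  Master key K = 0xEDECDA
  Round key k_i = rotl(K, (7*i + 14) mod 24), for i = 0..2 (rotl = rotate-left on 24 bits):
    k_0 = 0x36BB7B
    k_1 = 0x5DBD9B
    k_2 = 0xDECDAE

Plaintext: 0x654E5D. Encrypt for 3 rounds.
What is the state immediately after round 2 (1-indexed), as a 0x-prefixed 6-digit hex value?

s_0 = plaintext = 0x654E5D
s_1 = Round(s_0, k_0) = 0xE5D50A
s_2 = Round(s_1, k_1) = 0x50A7AA
s_3 = Round(s_2, k_2) = 0x7AAF4C

0x50A7AA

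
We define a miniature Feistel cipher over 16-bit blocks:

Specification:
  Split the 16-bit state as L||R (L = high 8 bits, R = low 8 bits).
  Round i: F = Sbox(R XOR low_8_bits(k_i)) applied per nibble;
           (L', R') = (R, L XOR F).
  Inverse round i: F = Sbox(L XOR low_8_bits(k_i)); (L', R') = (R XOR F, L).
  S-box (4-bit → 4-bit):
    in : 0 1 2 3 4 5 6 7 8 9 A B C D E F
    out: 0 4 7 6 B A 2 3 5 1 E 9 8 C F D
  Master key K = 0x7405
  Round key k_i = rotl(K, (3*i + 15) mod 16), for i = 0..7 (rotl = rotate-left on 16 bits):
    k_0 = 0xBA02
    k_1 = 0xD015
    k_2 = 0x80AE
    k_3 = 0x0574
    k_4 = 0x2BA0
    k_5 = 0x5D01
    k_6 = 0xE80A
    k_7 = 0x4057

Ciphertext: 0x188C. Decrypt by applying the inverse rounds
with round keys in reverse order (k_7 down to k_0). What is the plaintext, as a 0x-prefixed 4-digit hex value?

s_0 = ciphertext = 0x188C
s_1 = InvRound(s_0, k_7) = 0x3118
s_2 = InvRound(s_1, k_6) = 0x7131
s_3 = InvRound(s_2, k_5) = 0x0171
s_4 = InvRound(s_3, k_4) = 0x9501
s_5 = InvRound(s_4, k_3) = 0xF595
s_6 = InvRound(s_5, k_2) = 0x3CF5
s_7 = InvRound(s_6, k_1) = 0x843C
s_8 = InvRound(s_7, k_0) = 0x6E84

0x6E84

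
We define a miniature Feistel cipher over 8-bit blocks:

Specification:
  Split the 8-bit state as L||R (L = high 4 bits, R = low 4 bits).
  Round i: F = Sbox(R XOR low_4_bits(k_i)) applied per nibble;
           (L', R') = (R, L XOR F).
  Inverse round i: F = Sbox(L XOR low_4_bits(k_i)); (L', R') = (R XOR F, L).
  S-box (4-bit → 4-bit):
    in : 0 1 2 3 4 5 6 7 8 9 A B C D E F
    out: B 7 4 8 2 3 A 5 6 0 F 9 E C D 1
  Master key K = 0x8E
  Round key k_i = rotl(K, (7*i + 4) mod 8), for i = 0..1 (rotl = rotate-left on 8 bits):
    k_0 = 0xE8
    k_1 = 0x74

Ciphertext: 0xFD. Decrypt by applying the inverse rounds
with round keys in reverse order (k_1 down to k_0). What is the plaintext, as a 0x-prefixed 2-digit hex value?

0x14

s_0 = ciphertext = 0xFD
s_1 = InvRound(s_0, k_1) = 0x4F
s_2 = InvRound(s_1, k_0) = 0x14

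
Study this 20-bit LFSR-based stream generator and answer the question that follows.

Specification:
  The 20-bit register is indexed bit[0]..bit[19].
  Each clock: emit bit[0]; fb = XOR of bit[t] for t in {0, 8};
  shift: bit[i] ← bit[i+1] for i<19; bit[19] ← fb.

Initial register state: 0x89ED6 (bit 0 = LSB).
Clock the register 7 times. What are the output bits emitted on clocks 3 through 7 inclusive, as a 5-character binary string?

reg_0 = 0x89ED6
clock 1: out=0, reg = 0x44F6B
clock 2: out=1, reg = 0x227B5
clock 3: out=1, reg = 0x113DA
clock 4: out=0, reg = 0x889ED
clock 5: out=1, reg = 0x444F6
clock 6: out=0, reg = 0x2227B
clock 7: out=1, reg = 0x9113D

10101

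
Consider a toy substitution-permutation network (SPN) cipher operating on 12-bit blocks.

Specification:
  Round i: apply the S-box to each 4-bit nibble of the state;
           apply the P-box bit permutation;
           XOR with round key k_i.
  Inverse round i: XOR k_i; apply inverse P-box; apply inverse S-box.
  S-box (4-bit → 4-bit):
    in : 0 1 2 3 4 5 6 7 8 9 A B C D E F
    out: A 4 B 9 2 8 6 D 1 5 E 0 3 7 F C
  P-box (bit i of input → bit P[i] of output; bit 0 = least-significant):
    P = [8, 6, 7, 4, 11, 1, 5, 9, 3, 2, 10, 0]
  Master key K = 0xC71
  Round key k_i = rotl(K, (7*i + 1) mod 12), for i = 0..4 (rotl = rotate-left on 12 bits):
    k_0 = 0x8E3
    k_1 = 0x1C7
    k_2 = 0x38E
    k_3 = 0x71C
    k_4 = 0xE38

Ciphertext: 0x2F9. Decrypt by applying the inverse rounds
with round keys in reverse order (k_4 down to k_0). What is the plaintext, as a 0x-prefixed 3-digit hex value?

0x739

s_0 = ciphertext = 0x2F9
s_1 = InvRound(s_0, k_4) = 0xF86
s_2 = InvRound(s_1, k_3) = 0x8CF
s_3 = InvRound(s_2, k_2) = 0x53C
s_4 = InvRound(s_3, k_1) = 0x76A
s_5 = InvRound(s_4, k_0) = 0x739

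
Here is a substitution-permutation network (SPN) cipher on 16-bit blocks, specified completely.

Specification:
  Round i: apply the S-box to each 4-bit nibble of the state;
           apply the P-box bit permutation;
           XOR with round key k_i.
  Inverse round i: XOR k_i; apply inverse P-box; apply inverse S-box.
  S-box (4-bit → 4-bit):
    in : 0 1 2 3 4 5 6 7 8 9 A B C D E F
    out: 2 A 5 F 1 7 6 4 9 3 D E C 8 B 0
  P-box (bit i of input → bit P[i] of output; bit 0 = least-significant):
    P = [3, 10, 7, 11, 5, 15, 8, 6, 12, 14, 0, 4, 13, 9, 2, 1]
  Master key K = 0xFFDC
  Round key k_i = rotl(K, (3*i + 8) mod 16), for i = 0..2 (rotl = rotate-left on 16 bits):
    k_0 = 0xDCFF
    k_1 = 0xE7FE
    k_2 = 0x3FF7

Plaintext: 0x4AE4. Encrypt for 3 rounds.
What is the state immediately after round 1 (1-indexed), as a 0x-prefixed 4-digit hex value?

0x6C86

s_0 = plaintext = 0x4AE4
s_1 = Round(s_0, k_0) = 0x6C86
s_2 = Round(s_1, k_1) = 0xE10B
s_3 = Round(s_2, k_2) = 0xD165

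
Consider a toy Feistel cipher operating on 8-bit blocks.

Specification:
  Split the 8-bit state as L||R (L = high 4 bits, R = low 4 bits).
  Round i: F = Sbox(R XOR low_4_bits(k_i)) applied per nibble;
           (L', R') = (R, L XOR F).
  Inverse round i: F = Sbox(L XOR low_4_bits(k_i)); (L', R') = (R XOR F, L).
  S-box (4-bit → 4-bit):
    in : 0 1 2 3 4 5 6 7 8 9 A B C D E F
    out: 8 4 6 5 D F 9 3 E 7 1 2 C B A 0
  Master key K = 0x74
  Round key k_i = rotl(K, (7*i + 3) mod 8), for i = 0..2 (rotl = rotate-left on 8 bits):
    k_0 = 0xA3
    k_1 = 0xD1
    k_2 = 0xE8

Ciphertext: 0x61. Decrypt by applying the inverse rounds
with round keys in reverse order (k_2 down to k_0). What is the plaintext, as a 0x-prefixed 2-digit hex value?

0x67

s_0 = ciphertext = 0x61
s_1 = InvRound(s_0, k_2) = 0xB6
s_2 = InvRound(s_1, k_1) = 0x7B
s_3 = InvRound(s_2, k_0) = 0x67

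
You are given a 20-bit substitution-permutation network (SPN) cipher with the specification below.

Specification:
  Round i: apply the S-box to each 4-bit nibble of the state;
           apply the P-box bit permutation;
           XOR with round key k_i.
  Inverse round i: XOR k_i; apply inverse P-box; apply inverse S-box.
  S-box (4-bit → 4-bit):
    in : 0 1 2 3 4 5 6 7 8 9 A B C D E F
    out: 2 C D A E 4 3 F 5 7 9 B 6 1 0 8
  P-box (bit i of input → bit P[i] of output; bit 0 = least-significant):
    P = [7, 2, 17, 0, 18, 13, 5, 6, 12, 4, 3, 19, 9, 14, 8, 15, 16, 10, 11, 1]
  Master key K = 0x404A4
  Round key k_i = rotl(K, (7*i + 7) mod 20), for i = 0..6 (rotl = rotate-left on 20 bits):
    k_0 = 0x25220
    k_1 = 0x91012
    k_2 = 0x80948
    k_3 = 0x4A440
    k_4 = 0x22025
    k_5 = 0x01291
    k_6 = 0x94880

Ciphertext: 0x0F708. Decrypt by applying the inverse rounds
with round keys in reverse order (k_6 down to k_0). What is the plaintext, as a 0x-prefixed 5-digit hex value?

0x9AE09

s_0 = ciphertext = 0x0F708
s_1 = InvRound(s_0, k_6) = 0x9220D
s_2 = InvRound(s_1, k_5) = 0xDE706
s_3 = InvRound(s_2, k_4) = 0xB7F81
s_4 = InvRound(s_3, k_3) = 0x87AA2
s_5 = InvRound(s_4, k_2) = 0xF984D
s_6 = InvRound(s_5, k_1) = 0x1FCA4
s_7 = InvRound(s_6, k_0) = 0x9AE09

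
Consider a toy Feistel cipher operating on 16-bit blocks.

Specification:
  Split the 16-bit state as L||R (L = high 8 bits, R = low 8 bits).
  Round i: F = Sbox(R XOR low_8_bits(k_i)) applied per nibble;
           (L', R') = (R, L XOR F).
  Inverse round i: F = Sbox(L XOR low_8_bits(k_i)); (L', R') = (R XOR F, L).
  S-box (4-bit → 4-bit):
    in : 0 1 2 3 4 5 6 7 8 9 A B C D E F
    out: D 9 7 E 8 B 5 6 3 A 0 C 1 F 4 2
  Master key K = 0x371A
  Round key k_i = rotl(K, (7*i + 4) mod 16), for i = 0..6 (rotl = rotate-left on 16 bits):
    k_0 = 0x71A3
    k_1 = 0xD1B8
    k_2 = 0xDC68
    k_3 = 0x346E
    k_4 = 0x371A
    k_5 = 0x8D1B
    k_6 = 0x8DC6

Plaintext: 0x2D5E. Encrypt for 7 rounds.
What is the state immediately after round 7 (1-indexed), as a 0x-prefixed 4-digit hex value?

0x575A

s_0 = plaintext = 0x2D5E
s_1 = Round(s_0, k_0) = 0x5E02
s_2 = Round(s_1, k_1) = 0x029E
s_3 = Round(s_2, k_2) = 0x9E27
s_4 = Round(s_3, k_3) = 0x2714
s_5 = Round(s_4, k_4) = 0x14F3
s_6 = Round(s_5, k_5) = 0xF357
s_7 = Round(s_6, k_6) = 0x575A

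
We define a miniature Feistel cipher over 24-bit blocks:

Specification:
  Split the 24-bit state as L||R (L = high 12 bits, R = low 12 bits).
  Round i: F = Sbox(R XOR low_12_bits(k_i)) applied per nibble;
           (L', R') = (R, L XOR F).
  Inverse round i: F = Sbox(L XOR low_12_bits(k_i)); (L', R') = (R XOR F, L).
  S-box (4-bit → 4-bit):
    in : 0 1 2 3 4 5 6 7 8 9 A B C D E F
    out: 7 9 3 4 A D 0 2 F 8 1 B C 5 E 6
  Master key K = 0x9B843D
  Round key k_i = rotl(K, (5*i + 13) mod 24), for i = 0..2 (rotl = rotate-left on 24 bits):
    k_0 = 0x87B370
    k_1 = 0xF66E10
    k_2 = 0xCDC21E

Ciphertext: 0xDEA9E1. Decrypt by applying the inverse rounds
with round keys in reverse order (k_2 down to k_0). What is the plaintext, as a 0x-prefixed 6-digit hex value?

s_0 = ciphertext = 0xDEA9E1
s_1 = InvRound(s_0, k_2) = 0xF8BDEA
s_2 = InvRound(s_1, k_1) = 0x461F8B
s_3 = InvRound(s_2, k_0) = 0xD12461

0xD12461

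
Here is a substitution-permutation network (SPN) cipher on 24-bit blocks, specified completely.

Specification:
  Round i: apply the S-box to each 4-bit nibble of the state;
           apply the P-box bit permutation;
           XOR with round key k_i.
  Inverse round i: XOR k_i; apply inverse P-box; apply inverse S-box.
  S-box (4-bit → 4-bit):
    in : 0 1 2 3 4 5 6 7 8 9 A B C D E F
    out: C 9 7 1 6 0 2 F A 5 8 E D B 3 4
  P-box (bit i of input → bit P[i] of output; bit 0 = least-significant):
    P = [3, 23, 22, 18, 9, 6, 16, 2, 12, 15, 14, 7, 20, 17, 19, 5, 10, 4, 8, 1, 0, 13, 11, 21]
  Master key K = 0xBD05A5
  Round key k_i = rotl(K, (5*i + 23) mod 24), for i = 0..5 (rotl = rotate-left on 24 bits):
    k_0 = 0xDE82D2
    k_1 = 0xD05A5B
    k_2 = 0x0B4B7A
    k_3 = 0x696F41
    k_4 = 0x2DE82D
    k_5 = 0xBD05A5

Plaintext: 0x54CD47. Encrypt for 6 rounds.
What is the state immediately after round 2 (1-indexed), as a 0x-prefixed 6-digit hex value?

0xE5443B

s_0 = plaintext = 0x54CD47
s_1 = Round(s_0, k_0) = 0x03132A
s_2 = Round(s_1, k_1) = 0xE5443B
s_3 = Round(s_2, k_2) = 0xC5A97B
s_4 = Round(s_3, k_3) = 0x8C3524
s_5 = Round(s_4, k_4) = 0xDCCF6F
s_6 = Round(s_5, k_5) = 0xC560C6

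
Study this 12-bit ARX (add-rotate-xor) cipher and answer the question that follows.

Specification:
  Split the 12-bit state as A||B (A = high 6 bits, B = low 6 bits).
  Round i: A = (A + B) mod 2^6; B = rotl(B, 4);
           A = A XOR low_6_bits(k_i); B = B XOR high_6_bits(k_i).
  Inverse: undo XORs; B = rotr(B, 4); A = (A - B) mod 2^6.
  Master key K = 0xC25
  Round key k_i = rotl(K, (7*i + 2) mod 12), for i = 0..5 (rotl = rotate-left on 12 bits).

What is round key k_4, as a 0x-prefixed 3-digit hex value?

K = 0xC25
k_0 = rotl(K, (7*0+2) mod 12) = rotl(K, 2) = 0x097
k_1 = rotl(K, (7*1+2) mod 12) = rotl(K, 9) = 0xB84
k_2 = rotl(K, (7*2+2) mod 12) = rotl(K, 4) = 0x25C
k_3 = rotl(K, (7*3+2) mod 12) = rotl(K, 11) = 0xE12
k_4 = rotl(K, (7*4+2) mod 12) = rotl(K, 6) = 0x970

0x970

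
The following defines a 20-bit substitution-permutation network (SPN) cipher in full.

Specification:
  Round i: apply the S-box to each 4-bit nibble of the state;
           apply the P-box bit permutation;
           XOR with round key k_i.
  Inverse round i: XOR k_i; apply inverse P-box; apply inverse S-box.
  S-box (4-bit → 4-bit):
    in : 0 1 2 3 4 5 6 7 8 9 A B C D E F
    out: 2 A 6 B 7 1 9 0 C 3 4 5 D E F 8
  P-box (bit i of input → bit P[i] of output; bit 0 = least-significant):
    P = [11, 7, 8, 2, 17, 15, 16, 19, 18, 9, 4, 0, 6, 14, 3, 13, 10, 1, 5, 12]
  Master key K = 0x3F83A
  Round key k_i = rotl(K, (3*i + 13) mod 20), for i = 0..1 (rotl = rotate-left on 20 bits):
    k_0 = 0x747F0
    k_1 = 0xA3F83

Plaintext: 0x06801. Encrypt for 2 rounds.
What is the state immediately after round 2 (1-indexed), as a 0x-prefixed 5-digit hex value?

0xBDFCB

s_0 = plaintext = 0x06801
s_1 = Round(s_0, k_0) = 0x7E727
s_2 = Round(s_1, k_1) = 0xBDFCB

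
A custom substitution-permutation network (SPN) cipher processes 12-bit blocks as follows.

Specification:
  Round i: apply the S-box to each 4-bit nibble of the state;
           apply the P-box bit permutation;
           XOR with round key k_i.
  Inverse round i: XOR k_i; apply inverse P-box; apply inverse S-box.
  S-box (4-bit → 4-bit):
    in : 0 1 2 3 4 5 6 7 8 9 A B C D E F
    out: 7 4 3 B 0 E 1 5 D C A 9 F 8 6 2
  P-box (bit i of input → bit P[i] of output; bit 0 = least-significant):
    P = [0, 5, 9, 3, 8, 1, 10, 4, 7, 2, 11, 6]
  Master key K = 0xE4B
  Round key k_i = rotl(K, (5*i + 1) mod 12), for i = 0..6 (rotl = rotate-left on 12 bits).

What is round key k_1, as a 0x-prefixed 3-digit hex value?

K = 0xE4B
k_0 = rotl(K, (5*0+1) mod 12) = rotl(K, 1) = 0xC97
k_1 = rotl(K, (5*1+1) mod 12) = rotl(K, 6) = 0x2F9

0x2F9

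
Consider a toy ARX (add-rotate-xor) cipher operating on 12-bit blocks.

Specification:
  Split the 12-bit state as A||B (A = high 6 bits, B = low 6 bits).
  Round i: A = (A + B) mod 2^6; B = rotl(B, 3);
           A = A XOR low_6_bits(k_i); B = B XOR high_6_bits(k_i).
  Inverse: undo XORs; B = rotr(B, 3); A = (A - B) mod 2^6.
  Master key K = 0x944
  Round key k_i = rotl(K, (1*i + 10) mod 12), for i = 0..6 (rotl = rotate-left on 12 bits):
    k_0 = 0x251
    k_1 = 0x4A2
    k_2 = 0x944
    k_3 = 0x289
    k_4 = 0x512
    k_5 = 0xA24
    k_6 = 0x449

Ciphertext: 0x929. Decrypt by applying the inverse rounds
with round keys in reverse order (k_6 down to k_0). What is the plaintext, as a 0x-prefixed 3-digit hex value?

0xDB0

s_0 = ciphertext = 0x929
s_1 = InvRound(s_0, k_6) = 0x987
s_2 = InvRound(s_1, k_5) = 0x17D
s_3 = InvRound(s_2, k_4) = 0x28D
s_4 = InvRound(s_3, k_3) = 0x2F8
s_5 = InvRound(s_4, k_2) = 0x92B
s_6 = InvRound(s_5, k_1) = 0xDCF
s_7 = InvRound(s_6, k_0) = 0xDB0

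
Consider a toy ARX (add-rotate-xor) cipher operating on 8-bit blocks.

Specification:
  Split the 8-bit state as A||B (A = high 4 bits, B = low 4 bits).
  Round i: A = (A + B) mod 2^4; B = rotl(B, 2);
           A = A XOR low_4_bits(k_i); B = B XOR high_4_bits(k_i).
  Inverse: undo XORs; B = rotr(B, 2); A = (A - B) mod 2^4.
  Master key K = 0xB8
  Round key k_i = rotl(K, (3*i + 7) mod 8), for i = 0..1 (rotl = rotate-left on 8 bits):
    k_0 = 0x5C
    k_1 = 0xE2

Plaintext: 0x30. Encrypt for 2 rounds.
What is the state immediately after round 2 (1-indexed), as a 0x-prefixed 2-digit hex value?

s_0 = plaintext = 0x30
s_1 = Round(s_0, k_0) = 0xF5
s_2 = Round(s_1, k_1) = 0x6B

0x6B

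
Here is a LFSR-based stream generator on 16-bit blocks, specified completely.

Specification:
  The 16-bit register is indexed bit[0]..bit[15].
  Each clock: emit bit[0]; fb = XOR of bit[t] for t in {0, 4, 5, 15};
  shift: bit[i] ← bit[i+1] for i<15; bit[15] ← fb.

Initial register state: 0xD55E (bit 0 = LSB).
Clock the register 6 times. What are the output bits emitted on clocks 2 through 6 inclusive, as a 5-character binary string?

11110

reg_0 = 0xD55E
clock 1: out=0, reg = 0x6AAF
clock 2: out=1, reg = 0x3557
clock 3: out=1, reg = 0x1AAB
clock 4: out=1, reg = 0x0D55
clock 5: out=1, reg = 0x06AA
clock 6: out=0, reg = 0x8355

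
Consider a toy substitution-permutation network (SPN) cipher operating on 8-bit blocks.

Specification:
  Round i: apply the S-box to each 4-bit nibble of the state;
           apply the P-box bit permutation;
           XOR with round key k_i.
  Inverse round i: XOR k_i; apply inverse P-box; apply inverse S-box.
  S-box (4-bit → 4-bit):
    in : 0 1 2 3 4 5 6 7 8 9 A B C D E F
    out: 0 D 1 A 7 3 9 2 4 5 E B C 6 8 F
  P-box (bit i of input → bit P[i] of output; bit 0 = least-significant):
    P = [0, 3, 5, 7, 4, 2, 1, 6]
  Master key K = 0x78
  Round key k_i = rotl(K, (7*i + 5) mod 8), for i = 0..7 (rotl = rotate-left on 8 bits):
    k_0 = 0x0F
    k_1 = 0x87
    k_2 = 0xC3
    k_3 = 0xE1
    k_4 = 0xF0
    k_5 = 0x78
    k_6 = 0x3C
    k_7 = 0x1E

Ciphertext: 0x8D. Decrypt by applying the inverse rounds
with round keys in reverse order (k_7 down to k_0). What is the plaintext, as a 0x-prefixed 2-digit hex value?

s_0 = ciphertext = 0x8D
s_1 = InvRound(s_0, k_7) = 0x96
s_2 = InvRound(s_1, k_6) = 0x8A
s_3 = InvRound(s_2, k_5) = 0x1C
s_4 = InvRound(s_3, k_4) = 0x3A
s_5 = InvRound(s_4, k_3) = 0x1B
s_6 = InvRound(s_5, k_2) = 0x63
s_7 = InvRound(s_6, k_1) = 0x3C
s_8 = InvRound(s_7, k_0) = 0x99

0x99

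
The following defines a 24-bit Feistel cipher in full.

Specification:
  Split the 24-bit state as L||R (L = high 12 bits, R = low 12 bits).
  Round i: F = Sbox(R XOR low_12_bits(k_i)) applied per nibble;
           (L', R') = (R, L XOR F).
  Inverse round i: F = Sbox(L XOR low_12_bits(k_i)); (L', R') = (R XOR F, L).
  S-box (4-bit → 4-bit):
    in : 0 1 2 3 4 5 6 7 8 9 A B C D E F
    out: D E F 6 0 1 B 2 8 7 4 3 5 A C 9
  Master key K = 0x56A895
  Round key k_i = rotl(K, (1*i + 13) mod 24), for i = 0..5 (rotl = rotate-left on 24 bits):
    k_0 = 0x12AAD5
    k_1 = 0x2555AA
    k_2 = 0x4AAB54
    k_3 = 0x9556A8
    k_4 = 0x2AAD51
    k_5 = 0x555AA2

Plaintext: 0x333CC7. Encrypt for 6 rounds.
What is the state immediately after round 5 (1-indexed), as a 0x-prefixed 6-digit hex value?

0x6E91DC

s_0 = plaintext = 0x333CC7
s_1 = Round(s_0, k_0) = 0xCC78DC
s_2 = Round(s_1, k_1) = 0x8DC6EC
s_3 = Round(s_2, k_2) = 0x6EC2E4
s_4 = Round(s_3, k_3) = 0x2E46E9
s_5 = Round(s_4, k_4) = 0x6E91DC
s_6 = Round(s_5, k_5) = 0x1DC5C5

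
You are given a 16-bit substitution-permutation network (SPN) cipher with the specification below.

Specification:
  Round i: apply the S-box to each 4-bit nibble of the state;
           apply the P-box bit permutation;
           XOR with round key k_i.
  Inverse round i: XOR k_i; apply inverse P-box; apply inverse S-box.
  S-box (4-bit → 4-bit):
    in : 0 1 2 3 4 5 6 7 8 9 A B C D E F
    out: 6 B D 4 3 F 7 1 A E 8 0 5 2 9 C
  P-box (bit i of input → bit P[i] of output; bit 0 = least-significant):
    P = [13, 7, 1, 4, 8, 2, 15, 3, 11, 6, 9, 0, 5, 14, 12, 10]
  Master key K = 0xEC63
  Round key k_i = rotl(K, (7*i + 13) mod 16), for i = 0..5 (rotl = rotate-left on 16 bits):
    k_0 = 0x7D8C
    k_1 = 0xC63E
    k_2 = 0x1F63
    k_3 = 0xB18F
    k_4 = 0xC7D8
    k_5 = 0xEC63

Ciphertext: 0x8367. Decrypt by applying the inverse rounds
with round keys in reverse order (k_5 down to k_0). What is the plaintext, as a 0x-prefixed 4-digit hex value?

0xF049

s_0 = ciphertext = 0x8367
s_1 = InvRound(s_0, k_5) = 0x8C47
s_2 = InvRound(s_1, k_4) = 0xD219
s_3 = InvRound(s_2, k_3) = 0xD345
s_4 = InvRound(s_3, k_2) = 0x1703
s_5 = InvRound(s_4, k_1) = 0x6A5A
s_6 = InvRound(s_5, k_0) = 0xF049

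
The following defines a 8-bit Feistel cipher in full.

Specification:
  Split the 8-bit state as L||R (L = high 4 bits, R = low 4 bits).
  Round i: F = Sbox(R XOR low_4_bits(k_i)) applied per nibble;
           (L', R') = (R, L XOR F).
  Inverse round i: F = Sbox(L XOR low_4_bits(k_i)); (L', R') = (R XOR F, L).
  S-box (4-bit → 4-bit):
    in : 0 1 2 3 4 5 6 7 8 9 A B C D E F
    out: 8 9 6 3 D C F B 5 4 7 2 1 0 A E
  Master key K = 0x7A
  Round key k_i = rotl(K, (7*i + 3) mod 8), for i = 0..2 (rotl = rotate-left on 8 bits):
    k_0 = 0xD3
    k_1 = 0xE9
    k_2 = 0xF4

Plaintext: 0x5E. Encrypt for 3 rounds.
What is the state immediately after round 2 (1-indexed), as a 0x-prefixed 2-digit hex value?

0x5F

s_0 = plaintext = 0x5E
s_1 = Round(s_0, k_0) = 0xE5
s_2 = Round(s_1, k_1) = 0x5F
s_3 = Round(s_2, k_2) = 0xF7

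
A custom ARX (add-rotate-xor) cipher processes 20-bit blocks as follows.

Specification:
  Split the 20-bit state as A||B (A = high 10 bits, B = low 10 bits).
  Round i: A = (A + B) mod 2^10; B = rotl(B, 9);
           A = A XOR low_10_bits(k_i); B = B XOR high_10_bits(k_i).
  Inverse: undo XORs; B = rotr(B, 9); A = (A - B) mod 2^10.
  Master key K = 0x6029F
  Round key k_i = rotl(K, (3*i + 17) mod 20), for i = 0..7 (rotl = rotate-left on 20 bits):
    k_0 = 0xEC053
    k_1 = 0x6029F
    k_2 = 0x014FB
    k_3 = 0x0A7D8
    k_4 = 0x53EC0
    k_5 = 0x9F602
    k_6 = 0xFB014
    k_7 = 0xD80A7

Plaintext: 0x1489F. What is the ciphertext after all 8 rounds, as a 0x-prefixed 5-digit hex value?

0xA69BF

s_0 = plaintext = 0x1489F
s_1 = Round(s_0, k_0) = 0x289FF
s_2 = Round(s_1, k_1) = 0x0FB7F
s_3 = Round(s_2, k_2) = 0xD1BBA
s_4 = Round(s_3, k_3) = 0x361F4
s_5 = Round(s_4, k_4) = 0x031B5
s_6 = Round(s_5, k_5) = 0xF0CA7
s_7 = Round(s_6, k_6) = 0x1F9BF
s_8 = Round(s_7, k_7) = 0xA69BF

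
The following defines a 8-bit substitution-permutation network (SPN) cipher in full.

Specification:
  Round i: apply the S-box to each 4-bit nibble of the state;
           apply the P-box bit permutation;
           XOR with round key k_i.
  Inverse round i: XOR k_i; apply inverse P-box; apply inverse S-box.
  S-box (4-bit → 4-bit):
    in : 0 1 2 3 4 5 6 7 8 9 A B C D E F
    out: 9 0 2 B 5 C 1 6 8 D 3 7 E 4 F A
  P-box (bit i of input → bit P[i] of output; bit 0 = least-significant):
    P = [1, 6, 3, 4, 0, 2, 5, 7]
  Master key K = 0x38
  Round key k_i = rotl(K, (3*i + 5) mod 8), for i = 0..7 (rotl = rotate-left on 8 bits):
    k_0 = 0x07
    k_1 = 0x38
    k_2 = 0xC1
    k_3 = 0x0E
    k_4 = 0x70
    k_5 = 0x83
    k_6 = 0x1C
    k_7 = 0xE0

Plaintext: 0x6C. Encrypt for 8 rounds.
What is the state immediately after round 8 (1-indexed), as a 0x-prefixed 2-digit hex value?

s_0 = plaintext = 0x6C
s_1 = Round(s_0, k_0) = 0x5E
s_2 = Round(s_1, k_1) = 0xC2
s_3 = Round(s_2, k_2) = 0x25
s_4 = Round(s_3, k_3) = 0x12
s_5 = Round(s_4, k_4) = 0x30
s_6 = Round(s_5, k_5) = 0x14
s_7 = Round(s_6, k_6) = 0x16
s_8 = Round(s_7, k_7) = 0xE2

0xE2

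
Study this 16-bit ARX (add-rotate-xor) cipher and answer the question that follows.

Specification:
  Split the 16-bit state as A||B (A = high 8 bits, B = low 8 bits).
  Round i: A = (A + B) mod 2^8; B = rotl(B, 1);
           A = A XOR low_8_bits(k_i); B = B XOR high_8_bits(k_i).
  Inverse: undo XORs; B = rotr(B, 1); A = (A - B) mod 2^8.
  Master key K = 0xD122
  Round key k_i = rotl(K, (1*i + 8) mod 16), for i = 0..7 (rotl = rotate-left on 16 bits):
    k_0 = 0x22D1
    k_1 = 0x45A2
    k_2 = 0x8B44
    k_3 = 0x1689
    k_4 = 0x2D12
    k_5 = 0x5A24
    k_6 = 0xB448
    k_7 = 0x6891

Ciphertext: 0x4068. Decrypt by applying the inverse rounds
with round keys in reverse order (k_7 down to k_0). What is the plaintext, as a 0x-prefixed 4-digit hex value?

0x8139

s_0 = ciphertext = 0x4068
s_1 = InvRound(s_0, k_7) = 0xD100
s_2 = InvRound(s_1, k_6) = 0x3F5A
s_3 = InvRound(s_2, k_5) = 0x1B00
s_4 = InvRound(s_3, k_4) = 0x7396
s_5 = InvRound(s_4, k_3) = 0xBA40
s_6 = InvRound(s_5, k_2) = 0x19E5
s_7 = InvRound(s_6, k_1) = 0x6B50
s_8 = InvRound(s_7, k_0) = 0x8139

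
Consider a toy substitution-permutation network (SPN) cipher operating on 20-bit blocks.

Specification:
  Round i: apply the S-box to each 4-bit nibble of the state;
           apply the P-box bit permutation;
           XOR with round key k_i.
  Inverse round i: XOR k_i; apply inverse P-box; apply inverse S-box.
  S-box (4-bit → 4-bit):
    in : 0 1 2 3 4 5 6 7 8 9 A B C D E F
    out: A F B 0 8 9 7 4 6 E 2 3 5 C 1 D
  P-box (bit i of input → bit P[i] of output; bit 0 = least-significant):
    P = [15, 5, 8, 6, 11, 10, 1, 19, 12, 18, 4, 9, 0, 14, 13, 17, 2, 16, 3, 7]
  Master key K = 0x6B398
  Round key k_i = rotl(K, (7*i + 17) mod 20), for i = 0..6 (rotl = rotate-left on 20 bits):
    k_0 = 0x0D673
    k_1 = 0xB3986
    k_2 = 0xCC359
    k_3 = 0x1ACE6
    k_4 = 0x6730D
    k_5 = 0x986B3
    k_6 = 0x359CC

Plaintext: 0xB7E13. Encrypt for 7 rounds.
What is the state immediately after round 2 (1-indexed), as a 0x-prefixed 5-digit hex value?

0xEB94D

s_0 = plaintext = 0xB7E13
s_1 = Round(s_0, k_0) = 0x9EA75
s_2 = Round(s_1, k_1) = 0xEB94D
s_3 = Round(s_2, k_2) = 0x0800C
s_4 = Round(s_3, k_3) = 0xC4B66
s_5 = Round(s_4, k_4) = 0x0EE23
s_6 = Round(s_5, k_5) = 0x09A32
s_7 = Round(s_6, k_6) = 0x4B92C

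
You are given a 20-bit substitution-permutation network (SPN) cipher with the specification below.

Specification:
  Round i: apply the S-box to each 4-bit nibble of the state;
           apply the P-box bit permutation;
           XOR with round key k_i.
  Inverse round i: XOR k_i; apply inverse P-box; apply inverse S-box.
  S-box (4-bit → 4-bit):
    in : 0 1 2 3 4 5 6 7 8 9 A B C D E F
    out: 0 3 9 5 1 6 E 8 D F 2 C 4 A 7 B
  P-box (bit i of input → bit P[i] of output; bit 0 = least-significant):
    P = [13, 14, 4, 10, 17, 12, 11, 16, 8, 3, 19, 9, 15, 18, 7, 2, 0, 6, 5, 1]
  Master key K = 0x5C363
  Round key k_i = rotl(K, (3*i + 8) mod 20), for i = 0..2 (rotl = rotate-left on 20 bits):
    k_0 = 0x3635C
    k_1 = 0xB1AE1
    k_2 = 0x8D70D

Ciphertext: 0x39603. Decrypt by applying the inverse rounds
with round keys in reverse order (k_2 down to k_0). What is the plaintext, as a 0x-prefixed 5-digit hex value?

s_0 = ciphertext = 0x39603
s_1 = InvRound(s_0, k_2) = 0x77E2A
s_2 = InvRound(s_1, k_1) = 0xF550F
s_3 = InvRound(s_2, k_0) = 0xFABA8

0xFABA8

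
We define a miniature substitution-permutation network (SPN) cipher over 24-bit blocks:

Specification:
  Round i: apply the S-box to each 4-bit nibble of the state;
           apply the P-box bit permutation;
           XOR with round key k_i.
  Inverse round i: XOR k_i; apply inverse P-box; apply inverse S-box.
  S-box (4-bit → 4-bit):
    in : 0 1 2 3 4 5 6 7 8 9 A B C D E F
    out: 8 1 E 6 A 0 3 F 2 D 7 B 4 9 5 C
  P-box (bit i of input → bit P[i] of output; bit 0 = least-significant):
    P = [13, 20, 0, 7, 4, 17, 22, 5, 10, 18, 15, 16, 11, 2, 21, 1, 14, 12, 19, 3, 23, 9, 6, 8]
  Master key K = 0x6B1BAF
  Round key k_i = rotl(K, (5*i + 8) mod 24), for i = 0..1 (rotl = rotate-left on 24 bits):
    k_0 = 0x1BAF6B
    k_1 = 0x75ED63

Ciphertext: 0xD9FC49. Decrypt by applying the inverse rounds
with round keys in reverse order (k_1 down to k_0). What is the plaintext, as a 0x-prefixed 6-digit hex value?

s_0 = ciphertext = 0xD9FC49
s_1 = InvRound(s_0, k_1) = 0xD2F805
s_2 = InvRound(s_1, k_0) = 0x774DF5

0x774DF5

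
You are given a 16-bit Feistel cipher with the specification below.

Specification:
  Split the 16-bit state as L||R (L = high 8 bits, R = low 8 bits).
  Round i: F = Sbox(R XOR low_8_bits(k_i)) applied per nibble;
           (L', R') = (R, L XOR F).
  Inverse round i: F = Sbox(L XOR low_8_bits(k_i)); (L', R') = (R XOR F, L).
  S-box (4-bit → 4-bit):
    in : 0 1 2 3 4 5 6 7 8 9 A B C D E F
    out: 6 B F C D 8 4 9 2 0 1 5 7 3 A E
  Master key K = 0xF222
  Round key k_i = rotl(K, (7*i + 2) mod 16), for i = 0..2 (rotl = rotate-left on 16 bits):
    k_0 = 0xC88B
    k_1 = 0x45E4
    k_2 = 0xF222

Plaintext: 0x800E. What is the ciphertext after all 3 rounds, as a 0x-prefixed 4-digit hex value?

s_0 = plaintext = 0x800E
s_1 = Round(s_0, k_0) = 0x0EA8
s_2 = Round(s_1, k_1) = 0xA8D9
s_3 = Round(s_2, k_2) = 0xD94D

0xD94D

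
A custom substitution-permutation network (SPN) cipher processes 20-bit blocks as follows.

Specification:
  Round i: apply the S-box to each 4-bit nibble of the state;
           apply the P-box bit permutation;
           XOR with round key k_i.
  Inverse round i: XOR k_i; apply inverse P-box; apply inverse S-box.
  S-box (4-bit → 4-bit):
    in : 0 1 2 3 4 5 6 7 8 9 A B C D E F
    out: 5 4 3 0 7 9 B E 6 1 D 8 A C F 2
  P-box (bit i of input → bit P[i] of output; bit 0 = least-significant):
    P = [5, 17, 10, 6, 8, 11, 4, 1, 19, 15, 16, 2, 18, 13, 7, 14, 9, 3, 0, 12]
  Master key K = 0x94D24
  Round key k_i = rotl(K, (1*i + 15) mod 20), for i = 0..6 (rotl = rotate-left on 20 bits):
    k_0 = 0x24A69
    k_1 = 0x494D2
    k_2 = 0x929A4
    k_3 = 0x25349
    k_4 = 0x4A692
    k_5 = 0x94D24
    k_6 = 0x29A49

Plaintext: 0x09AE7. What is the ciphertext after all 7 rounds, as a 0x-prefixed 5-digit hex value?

s_0 = plaintext = 0x09AE7
s_1 = Round(s_0, k_0) = 0xD453E
s_2 = Round(s_1, k_1) = 0xAA037
s_3 = Round(s_2, k_2) = 0x67F65
s_4 = Round(s_3, k_3) = 0x2A8A3
s_5 = Round(s_4, k_4) = 0x16508
s_6 = Round(s_5, k_5) = 0x72831
s_7 = Round(s_6, k_6) = 0x72E40

0x72E40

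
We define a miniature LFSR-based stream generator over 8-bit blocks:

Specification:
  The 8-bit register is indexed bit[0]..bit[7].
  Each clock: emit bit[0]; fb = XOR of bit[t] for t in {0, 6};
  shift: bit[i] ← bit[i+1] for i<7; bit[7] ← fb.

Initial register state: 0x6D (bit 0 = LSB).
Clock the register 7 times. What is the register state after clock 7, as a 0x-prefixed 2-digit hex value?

0x38

reg_0 = 0x6D
clock 1: out=1, reg = 0x36
clock 2: out=0, reg = 0x1B
clock 3: out=1, reg = 0x8D
clock 4: out=1, reg = 0xC6
clock 5: out=0, reg = 0xE3
clock 6: out=1, reg = 0x71
clock 7: out=1, reg = 0x38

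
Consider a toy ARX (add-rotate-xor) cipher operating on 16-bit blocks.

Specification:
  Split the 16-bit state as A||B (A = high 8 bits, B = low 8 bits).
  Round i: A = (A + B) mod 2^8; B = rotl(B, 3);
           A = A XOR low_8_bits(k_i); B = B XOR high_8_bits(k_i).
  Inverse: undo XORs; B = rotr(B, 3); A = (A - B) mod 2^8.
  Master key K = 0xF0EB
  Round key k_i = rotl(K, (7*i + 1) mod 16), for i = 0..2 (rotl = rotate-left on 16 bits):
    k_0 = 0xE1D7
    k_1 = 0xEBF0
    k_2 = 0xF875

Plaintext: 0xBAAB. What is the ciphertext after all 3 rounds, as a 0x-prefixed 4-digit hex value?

s_0 = plaintext = 0xBAAB
s_1 = Round(s_0, k_0) = 0xB2BC
s_2 = Round(s_1, k_1) = 0x9E0E
s_3 = Round(s_2, k_2) = 0xD988

0xD988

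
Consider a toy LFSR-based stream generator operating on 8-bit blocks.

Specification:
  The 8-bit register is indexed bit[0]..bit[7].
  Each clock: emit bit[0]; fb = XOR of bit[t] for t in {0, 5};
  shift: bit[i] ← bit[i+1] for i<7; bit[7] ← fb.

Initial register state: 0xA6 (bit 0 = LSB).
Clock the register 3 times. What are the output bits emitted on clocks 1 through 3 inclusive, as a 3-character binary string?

reg_0 = 0xA6
clock 1: out=0, reg = 0xD3
clock 2: out=1, reg = 0xE9
clock 3: out=1, reg = 0x74

011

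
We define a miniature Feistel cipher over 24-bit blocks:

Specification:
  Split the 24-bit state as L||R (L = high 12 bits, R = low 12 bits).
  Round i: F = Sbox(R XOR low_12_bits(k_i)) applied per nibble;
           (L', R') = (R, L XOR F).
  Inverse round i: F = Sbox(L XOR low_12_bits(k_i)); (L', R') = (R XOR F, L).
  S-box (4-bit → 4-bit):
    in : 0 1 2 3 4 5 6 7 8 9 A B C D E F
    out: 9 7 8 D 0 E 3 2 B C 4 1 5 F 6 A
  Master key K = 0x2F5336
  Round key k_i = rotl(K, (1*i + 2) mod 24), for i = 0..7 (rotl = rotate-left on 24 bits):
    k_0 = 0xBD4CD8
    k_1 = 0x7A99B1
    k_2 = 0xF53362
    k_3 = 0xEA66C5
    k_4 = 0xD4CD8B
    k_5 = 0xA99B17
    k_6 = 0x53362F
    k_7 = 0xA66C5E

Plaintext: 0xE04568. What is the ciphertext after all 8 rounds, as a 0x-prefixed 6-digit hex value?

s_0 = plaintext = 0xE04568
s_1 = Round(s_0, k_0) = 0x56821D
s_2 = Round(s_1, k_1) = 0x21D42D
s_3 = Round(s_2, k_2) = 0x42D017
s_4 = Round(s_3, k_3) = 0x0177D5
s_5 = Round(s_4, k_4) = 0x7D54F1
s_6 = Round(s_5, k_5) = 0x4F1DB6
s_7 = Round(s_6, k_6) = 0xDB653D
s_8 = Round(s_7, k_7) = 0x53D18B

0x53D18B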